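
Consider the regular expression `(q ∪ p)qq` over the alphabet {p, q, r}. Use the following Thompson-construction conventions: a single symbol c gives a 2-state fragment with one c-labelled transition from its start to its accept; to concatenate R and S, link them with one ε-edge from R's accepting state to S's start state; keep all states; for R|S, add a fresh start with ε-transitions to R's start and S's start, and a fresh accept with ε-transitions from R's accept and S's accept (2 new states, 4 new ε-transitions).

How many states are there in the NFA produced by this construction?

10

Building bottom-up:
Each of the 4 symbol leaves contributes a 2-state fragment.
  q ∪ p = 6 states
  (q ∪ p)qq = 10 states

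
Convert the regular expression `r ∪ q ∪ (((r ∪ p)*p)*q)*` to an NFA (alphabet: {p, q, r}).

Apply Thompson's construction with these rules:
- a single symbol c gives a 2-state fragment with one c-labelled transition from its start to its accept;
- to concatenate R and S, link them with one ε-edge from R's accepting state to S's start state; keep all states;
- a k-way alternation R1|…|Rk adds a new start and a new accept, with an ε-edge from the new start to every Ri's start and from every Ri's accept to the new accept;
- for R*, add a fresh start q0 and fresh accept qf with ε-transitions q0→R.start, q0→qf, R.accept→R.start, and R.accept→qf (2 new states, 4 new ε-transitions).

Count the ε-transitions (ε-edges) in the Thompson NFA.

24

Bottom-up over the parse tree:
Each of the 6 symbol leaves contributes 0 ε-transitions.
  r ∪ p : 4 ε-transitions
  (r ∪ p)* : 8 ε-transitions
  (r ∪ p)*p : 9 ε-transitions
  ((r ∪ p)*p)* : 13 ε-transitions
  ((r ∪ p)*p)*q : 14 ε-transitions
  (((r ∪ p)*p)*q)* : 18 ε-transitions
  r ∪ q ∪ (((r ∪ p)*p)*q)* : 24 ε-transitions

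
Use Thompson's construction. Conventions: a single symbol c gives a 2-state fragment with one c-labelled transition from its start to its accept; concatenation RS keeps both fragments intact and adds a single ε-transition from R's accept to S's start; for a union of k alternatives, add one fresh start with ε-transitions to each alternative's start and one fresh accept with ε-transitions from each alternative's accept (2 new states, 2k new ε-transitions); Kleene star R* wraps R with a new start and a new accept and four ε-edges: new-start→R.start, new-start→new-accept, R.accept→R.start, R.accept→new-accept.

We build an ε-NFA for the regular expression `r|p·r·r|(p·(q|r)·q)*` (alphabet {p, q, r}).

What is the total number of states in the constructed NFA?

22

By structural recursion:
Each of the 8 symbol leaves contributes a 2-state fragment.
  p·r·r → 6 states
  q|r → 6 states
  p·(q|r)·q → 10 states
  (p·(q|r)·q)* → 12 states
  r|p·r·r|(p·(q|r)·q)* → 22 states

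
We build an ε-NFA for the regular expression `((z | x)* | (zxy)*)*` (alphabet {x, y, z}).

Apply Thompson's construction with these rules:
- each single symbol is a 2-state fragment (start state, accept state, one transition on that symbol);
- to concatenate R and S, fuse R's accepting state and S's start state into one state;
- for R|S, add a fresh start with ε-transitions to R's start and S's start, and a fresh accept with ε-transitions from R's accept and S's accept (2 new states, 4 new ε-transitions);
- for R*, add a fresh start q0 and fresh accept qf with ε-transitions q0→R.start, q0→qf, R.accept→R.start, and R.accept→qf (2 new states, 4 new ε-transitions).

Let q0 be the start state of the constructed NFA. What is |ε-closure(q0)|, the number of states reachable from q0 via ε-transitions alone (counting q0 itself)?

Work bottom-up. For each fragment F, track |ε-closure(F.start)| and whether F's accept lies in that closure (i.e. whether F accepts ε). A single-symbol fragment has closure size 1 and does not accept ε.
  z | x → C = 1 + 1 + 1 = 3 (the new accept is not ε-reachable since no branch accepts ε)
  (z | x)* → the star's fresh start ε-reaches both the body's start and the fresh accept: C = 2 + 3 = 5
  zxy → same as the first factor's closure: C = 1
  (zxy)* → the star's fresh start ε-reaches both the body's start and the fresh accept: C = 2 + 1 = 3
  (z | x)* | (zxy)* → C = 1 (new start) + (5 + 3) + 1 (new accept, since some branch ε-reaches its own accept) = 10
  ((z | x)* | (zxy)*)* → new start has ε-edges to the inner start and to the new accept, so C = 2 + 10 = 12

12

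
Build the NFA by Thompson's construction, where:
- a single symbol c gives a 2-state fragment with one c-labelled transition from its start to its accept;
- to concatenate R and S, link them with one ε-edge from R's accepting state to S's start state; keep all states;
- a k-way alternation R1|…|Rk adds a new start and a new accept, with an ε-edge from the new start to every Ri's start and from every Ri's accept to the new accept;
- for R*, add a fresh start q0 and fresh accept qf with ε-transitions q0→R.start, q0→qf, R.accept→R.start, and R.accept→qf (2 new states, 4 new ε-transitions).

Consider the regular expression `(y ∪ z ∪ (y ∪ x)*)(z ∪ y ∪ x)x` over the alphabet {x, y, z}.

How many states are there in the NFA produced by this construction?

24

Bottom-up over the parse tree:
Each of the 8 symbol leaves contributes a 2-state fragment.
  y ∪ x : 6 states
  (y ∪ x)* : 8 states
  y ∪ z ∪ (y ∪ x)* : 14 states
  z ∪ y ∪ x : 8 states
  (y ∪ z ∪ (y ∪ x)*)(z ∪ y ∪ x)x : 24 states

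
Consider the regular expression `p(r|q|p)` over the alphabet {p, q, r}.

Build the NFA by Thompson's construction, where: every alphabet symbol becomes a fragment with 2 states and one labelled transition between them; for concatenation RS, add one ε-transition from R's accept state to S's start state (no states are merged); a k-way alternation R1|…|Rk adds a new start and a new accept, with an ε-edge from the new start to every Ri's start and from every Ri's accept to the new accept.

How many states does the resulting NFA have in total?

10

Per subexpression:
Each of the 4 symbol leaves contributes a 2-state fragment.
  r|q|p → 8 states
  p(r|q|p) → 10 states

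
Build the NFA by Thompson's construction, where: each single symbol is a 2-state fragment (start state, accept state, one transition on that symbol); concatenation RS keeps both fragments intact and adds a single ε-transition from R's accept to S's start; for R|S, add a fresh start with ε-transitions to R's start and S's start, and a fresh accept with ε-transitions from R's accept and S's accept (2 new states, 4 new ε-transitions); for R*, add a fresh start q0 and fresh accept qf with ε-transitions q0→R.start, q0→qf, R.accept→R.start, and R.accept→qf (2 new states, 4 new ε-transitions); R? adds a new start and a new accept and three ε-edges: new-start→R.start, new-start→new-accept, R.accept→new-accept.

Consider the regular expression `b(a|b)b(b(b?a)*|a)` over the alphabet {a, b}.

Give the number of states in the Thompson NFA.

By structural recursion:
Each of the 8 symbol leaves contributes a 2-state fragment.
  a|b : 6 states
  b? : 4 states
  b?a : 6 states
  (b?a)* : 8 states
  b(b?a)* : 10 states
  b(b?a)*|a : 14 states
  b(a|b)b(b(b?a)*|a) : 24 states

24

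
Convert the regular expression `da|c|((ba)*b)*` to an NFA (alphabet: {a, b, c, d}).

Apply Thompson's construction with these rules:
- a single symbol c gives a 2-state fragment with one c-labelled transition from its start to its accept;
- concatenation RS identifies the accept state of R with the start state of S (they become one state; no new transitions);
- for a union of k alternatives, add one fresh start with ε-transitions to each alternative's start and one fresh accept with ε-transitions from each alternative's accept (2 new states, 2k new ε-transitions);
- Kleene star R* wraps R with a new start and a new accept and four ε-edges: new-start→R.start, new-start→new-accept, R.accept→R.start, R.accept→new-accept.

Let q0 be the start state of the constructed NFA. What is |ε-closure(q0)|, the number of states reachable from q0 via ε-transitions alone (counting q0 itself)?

Compute the ε-closure size of each fragment's start state recursively; a symbol fragment's start has no outgoing ε-edge, so its closure is just itself (size 1).
  da → same as the first factor's closure: |closure| = 1
  ba → |closure| equals the left operand's closure size = 1 (its accept is not ε-reachable, so the closure stops there)
  (ba)* → the star's fresh start ε-reaches both the body's start and the fresh accept: |closure| = 2 + 1 = 3
  (ba)*b → the left operand accepts ε, so the closure extends into the next operand (the shared merged state is already counted); |closure| = 3 + (1−1) = 3
  ((ba)*b)* → |closure| = 1 (new start) + 3 (body) + 1 (new accept) = 5
  da|c|((ba)*b)* → new start ε-reaches every alternative's start; at least one alternative accepts ε, so the union's new accept is reached too: |closure| = 1 + 1 + 1 + 5 + 1 = 9

9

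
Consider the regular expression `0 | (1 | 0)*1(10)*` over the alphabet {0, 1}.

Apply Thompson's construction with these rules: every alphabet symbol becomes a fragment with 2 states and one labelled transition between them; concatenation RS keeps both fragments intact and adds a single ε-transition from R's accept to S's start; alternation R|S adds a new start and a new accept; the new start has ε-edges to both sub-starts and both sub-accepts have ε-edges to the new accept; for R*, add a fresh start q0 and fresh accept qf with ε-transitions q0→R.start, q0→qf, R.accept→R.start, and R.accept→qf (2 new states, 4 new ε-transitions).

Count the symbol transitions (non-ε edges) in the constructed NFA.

6

By structural recursion:
Each of the 6 symbol leaves contributes exactly 1 symbol transition.
  1 | 0 : 2 symbol transitions
  (1 | 0)* : 2 symbol transitions
  10 : 2 symbol transitions
  (10)* : 2 symbol transitions
  (1 | 0)*1(10)* : 5 symbol transitions
  0 | (1 | 0)*1(10)* : 6 symbol transitions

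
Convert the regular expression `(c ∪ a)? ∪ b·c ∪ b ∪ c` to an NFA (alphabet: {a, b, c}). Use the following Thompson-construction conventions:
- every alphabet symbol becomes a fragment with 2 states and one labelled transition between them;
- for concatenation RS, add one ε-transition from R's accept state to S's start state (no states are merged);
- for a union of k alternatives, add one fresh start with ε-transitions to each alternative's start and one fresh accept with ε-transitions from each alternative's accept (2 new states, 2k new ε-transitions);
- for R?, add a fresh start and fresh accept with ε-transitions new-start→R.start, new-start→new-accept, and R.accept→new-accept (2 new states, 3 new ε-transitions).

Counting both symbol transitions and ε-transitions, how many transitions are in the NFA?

Building bottom-up:
Each of the 6 symbol leaves contributes 1 transition (1 symbol, 0 ε).
  c ∪ a = 6 transitions (2 symbol, 4 ε)
  (c ∪ a)? = 9 transitions (2 symbol, 7 ε)
  b·c = 3 transitions (2 symbol, 1 ε)
  (c ∪ a)? ∪ b·c ∪ b ∪ c = 22 transitions (6 symbol, 16 ε)

22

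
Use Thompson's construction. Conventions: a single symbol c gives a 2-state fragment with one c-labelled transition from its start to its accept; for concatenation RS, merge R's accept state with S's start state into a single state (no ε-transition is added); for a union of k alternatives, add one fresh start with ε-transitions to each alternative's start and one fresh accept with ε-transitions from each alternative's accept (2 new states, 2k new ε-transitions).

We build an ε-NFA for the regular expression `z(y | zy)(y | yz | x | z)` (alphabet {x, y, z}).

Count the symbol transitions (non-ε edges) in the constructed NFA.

9

Recursing over subexpressions:
Each of the 9 symbol leaves contributes exactly 1 symbol transition.
  zy → 2 symbol transitions
  y | zy → 3 symbol transitions
  yz → 2 symbol transitions
  y | yz | x | z → 5 symbol transitions
  z(y | zy)(y | yz | x | z) → 9 symbol transitions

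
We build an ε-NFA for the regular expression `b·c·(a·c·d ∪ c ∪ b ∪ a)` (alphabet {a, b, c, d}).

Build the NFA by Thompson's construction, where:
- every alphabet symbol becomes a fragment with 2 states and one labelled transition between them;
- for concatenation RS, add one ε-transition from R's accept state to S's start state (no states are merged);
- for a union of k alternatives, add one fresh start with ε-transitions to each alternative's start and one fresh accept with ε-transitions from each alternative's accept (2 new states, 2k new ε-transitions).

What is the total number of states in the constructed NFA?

18

Recursing over subexpressions:
Each of the 8 symbol leaves contributes a 2-state fragment.
  a·c·d = 6 states
  a·c·d ∪ c ∪ b ∪ a = 14 states
  b·c·(a·c·d ∪ c ∪ b ∪ a) = 18 states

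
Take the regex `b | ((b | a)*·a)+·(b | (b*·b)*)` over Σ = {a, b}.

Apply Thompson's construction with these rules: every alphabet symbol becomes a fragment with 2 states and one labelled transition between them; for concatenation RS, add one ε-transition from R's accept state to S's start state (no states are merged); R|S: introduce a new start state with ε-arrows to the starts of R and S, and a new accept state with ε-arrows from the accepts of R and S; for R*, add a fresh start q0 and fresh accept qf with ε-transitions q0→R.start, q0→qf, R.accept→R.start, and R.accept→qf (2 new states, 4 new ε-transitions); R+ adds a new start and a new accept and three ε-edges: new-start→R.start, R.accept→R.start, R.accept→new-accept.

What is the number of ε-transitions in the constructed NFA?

Recursing over subexpressions:
Each of the 7 symbol leaves contributes 0 ε-transitions.
  b | a → 4 ε-transitions
  (b | a)* → 8 ε-transitions
  (b | a)*·a → 9 ε-transitions
  ((b | a)*·a)+ → 12 ε-transitions
  b* → 4 ε-transitions
  b*·b → 5 ε-transitions
  (b*·b)* → 9 ε-transitions
  b | (b*·b)* → 13 ε-transitions
  ((b | a)*·a)+·(b | (b*·b)*) → 26 ε-transitions
  b | ((b | a)*·a)+·(b | (b*·b)*) → 30 ε-transitions

30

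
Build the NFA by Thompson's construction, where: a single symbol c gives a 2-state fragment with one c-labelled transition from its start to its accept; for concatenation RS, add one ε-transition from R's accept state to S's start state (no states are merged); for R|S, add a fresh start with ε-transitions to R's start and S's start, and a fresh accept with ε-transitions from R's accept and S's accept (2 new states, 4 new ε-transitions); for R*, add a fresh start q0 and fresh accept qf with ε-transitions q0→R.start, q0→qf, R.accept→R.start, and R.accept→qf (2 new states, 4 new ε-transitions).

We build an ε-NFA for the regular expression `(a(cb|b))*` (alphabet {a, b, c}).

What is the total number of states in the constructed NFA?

Bottom-up over the parse tree:
Each of the 4 symbol leaves contributes a 2-state fragment.
  cb → 4 states
  cb|b → 8 states
  a(cb|b) → 10 states
  (a(cb|b))* → 12 states

12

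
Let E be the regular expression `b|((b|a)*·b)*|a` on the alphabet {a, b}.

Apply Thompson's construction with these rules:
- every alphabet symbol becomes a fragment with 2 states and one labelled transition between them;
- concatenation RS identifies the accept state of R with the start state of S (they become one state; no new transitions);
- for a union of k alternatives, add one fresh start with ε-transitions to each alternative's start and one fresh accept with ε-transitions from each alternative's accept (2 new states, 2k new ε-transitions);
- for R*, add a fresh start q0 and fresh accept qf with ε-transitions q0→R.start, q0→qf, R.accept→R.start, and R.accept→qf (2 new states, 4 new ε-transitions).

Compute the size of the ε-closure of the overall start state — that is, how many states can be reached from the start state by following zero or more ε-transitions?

11

Work bottom-up. For each fragment F, track |ε-closure(F.start)| and whether F's accept lies in that closure (i.e. whether F accepts ε). A single-symbol fragment has closure size 1 and does not accept ε.
  b|a → C = 1 + 1 + 1 = 3 (the new accept is not ε-reachable since no branch accepts ε)
  (b|a)* → C = 1 (new start) + 3 (body) + 1 (new accept) = 5
  (b|a)*·b → the left operand accepts ε, so the closure extends into the next operand (the shared merged state is already counted); C = 5 + (1−1) = 5
  ((b|a)*·b)* → C = 1 (new start) + 5 (body) + 1 (new accept) = 7
  b|((b|a)*·b)*|a → new start ε-reaches every alternative's start; at least one alternative accepts ε, so the union's new accept is reached too: C = 1 + 1 + 7 + 1 + 1 = 11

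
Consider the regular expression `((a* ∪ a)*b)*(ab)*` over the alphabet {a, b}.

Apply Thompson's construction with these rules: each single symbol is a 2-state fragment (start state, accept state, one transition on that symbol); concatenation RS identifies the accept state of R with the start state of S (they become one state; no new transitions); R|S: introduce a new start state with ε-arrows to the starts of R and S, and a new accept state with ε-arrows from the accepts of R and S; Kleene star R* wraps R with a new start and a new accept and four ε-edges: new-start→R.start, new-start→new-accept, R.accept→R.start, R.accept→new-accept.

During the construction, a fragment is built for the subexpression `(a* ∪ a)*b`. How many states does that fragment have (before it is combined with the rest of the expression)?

11

Fragment for `(a* ∪ a)*b`:
Each of the 3 symbol leaves contributes a 2-state fragment.
  a* — 4 states
  a* ∪ a — 8 states
  (a* ∪ a)* — 10 states
  (a* ∪ a)*b — 11 states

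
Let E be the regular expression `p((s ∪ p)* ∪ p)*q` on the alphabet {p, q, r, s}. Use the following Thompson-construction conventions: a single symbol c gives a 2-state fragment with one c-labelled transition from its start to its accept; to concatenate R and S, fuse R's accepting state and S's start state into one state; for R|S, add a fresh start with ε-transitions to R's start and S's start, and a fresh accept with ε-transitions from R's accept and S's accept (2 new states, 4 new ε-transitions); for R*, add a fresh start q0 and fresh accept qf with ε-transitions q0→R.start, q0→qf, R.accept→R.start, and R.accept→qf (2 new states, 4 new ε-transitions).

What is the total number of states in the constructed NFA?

16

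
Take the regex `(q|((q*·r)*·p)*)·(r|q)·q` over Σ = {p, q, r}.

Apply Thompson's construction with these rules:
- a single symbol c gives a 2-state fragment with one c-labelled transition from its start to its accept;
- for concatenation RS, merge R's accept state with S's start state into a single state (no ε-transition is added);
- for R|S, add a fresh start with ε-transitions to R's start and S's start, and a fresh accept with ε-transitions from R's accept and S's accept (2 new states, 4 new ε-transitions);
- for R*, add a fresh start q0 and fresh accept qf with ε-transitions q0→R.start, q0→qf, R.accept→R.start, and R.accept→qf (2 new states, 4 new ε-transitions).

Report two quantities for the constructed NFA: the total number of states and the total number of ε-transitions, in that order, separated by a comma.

20, 20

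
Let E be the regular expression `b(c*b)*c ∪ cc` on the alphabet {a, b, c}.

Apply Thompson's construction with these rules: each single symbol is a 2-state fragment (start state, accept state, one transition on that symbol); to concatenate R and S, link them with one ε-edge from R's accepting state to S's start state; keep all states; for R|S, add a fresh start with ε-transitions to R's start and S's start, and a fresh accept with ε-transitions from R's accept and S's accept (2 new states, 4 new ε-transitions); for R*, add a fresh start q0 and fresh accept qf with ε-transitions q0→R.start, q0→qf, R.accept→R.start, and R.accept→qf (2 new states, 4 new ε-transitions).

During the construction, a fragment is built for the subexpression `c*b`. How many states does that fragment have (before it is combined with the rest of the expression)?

Fragment for `c*b`:
Each of the 2 symbol leaves contributes a 2-state fragment.
  c* = 4 states
  c*b = 6 states

6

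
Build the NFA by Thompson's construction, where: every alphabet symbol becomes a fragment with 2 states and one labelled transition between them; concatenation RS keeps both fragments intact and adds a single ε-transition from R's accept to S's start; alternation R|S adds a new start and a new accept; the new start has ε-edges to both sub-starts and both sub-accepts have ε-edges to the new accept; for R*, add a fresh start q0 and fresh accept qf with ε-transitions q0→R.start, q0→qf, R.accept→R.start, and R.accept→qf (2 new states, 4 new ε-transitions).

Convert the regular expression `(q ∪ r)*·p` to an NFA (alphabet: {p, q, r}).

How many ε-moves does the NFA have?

9

Per subexpression:
Each of the 3 symbol leaves contributes 0 ε-transitions.
  q ∪ r → 4 ε-transitions
  (q ∪ r)* → 8 ε-transitions
  (q ∪ r)*·p → 9 ε-transitions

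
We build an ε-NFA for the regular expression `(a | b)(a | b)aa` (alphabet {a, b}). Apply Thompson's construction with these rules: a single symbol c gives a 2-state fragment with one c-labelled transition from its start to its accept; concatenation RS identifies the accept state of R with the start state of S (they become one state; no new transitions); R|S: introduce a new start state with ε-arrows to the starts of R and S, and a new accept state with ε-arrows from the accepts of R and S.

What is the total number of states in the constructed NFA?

13

By structural recursion:
Each of the 6 symbol leaves contributes a 2-state fragment.
  a | b — 6 states
  a | b — 6 states
  (a | b)(a | b)aa — 13 states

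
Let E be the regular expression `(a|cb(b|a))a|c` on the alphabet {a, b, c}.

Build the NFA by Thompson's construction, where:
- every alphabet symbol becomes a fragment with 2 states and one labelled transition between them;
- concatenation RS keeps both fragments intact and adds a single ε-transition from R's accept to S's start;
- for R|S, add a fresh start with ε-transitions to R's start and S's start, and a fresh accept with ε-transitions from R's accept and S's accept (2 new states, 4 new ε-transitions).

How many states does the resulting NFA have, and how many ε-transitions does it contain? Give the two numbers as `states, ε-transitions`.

20, 15

Recursing over subexpressions:
Each of the 7 symbol leaves contributes 2 states and 0 ε-transitions.
  b|a : 6 states, 4 ε-transitions
  cb(b|a) : 10 states, 6 ε-transitions
  a|cb(b|a) : 14 states, 10 ε-transitions
  (a|cb(b|a))a : 16 states, 11 ε-transitions
  (a|cb(b|a))a|c : 20 states, 15 ε-transitions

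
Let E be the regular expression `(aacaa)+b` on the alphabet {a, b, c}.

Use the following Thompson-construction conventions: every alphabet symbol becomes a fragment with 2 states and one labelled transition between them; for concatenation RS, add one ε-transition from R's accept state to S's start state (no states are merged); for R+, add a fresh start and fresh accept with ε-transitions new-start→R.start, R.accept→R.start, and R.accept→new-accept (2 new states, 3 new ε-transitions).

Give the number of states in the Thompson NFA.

Per subexpression:
Each of the 6 symbol leaves contributes a 2-state fragment.
  aacaa — 10 states
  (aacaa)+ — 12 states
  (aacaa)+b — 14 states

14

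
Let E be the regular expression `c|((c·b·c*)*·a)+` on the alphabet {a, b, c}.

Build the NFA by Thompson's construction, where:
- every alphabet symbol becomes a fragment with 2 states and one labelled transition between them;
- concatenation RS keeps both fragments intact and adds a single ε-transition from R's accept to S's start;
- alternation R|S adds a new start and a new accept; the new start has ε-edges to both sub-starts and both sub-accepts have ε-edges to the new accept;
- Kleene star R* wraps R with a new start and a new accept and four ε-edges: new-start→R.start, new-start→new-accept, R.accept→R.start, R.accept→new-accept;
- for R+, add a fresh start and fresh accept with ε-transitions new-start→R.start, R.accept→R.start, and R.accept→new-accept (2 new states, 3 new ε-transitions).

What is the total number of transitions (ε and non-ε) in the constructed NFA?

23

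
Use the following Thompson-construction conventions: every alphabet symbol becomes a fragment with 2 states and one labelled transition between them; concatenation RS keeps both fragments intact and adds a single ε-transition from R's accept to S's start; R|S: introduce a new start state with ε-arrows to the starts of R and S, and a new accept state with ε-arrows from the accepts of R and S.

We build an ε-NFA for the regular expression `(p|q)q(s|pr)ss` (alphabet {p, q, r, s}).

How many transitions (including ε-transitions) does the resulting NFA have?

Building bottom-up:
Each of the 8 symbol leaves contributes 1 transition (1 symbol, 0 ε).
  p|q — 6 transitions (2 symbol, 4 ε)
  pr — 3 transitions (2 symbol, 1 ε)
  s|pr — 8 transitions (3 symbol, 5 ε)
  (p|q)q(s|pr)ss — 21 transitions (8 symbol, 13 ε)

21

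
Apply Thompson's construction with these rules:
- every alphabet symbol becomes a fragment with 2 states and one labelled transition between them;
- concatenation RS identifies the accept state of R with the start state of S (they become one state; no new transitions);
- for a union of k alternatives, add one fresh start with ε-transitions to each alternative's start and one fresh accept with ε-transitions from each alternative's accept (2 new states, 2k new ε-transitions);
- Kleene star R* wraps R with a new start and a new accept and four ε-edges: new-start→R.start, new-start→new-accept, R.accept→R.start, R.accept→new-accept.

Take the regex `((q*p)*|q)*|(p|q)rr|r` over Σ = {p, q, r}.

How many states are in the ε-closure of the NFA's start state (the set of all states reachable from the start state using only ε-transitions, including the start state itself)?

Compute the ε-closure size of each fragment's start state recursively; a symbol fragment's start has no outgoing ε-edge, so its closure is just itself (size 1).
  q* — the star's fresh start ε-reaches both the body's start and the fresh accept: |closure| = 2 + 1 = 3
  q*p — |closure| = 3 + (1−1) = 3 (closure spills across the concat boundary because the left factor accepts ε)
  (q*p)* — the star's fresh start ε-reaches both the body's start and the fresh accept: |closure| = 2 + 3 = 5
  (q*p)*|q — |closure| = 1 (new start) + (5 + 1) + 1 (new accept, since some branch ε-reaches its own accept) = 8
  ((q*p)*|q)* — new start has ε-edges to the inner start and to the new accept, so |closure| = 2 + 8 = 10
  p|q — |closure| = 1 + 1 + 1 = 3 (the new accept is not ε-reachable since no branch accepts ε)
  (p|q)rr — same as the first factor's closure: |closure| = 3
  ((q*p)*|q)*|(p|q)rr|r — |closure| = 1 (new start) + (10 + 3 + 1) + 1 (new accept, since some branch ε-reaches its own accept) = 16

16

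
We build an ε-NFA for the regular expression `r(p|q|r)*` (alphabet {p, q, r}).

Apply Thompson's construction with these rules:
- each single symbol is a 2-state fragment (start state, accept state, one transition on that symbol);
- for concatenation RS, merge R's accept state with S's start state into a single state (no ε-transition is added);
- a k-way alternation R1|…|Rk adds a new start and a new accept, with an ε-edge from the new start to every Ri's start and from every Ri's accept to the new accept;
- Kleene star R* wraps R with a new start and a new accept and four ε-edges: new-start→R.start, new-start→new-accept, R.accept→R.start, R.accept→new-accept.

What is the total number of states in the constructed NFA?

11

Building bottom-up:
Each of the 4 symbol leaves contributes a 2-state fragment.
  p|q|r = 8 states
  (p|q|r)* = 10 states
  r(p|q|r)* = 11 states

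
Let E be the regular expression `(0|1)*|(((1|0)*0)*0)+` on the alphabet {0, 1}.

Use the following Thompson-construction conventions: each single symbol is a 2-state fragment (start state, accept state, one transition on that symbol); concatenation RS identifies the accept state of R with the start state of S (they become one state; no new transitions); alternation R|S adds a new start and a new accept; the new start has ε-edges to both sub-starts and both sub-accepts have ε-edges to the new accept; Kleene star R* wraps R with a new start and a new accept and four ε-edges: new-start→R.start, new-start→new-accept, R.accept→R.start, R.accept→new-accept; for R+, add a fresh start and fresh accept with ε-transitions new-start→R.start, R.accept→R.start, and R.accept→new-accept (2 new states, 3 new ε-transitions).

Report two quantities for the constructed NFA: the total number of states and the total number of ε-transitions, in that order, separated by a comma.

Building bottom-up:
Each of the 6 symbol leaves contributes 2 states and 0 ε-transitions.
  0|1 → 6 states, 4 ε-transitions
  (0|1)* → 8 states, 8 ε-transitions
  1|0 → 6 states, 4 ε-transitions
  (1|0)* → 8 states, 8 ε-transitions
  (1|0)*0 → 9 states, 8 ε-transitions
  ((1|0)*0)* → 11 states, 12 ε-transitions
  ((1|0)*0)*0 → 12 states, 12 ε-transitions
  (((1|0)*0)*0)+ → 14 states, 15 ε-transitions
  (0|1)*|(((1|0)*0)*0)+ → 24 states, 27 ε-transitions

24, 27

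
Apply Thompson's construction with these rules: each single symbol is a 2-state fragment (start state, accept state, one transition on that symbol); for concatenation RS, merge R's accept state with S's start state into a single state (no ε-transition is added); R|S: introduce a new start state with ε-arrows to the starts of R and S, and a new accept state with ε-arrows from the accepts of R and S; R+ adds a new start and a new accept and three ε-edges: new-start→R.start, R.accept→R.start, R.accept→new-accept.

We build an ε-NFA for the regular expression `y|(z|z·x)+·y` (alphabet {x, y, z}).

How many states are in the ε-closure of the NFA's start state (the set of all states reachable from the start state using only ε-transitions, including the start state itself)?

Work bottom-up. For each fragment F, track |ε-closure(F.start)| and whether F's accept lies in that closure (i.e. whether F accepts ε). A single-symbol fragment has closure size 1 and does not accept ε.
  z·x — |ε-closure| equals the left operand's closure size = 1 (its accept is not ε-reachable, so the closure stops there)
  z|z·x — new start ε-reaches every alternative's start; none of them accept ε, so the new accept is not reached: |ε-closure| = 1 + 1 + 1 = 3
  (z|z·x)+ — |ε-closure| = 1 + 3 = 4 (the body doesn't accept ε, so the new accept is not reached)
  (z|z·x)+·y — |ε-closure| equals the left operand's closure size = 4 (its accept is not ε-reachable, so the closure stops there)
  y|(z|z·x)+·y — new start ε-reaches every alternative's start; none of them accept ε, so the new accept is not reached: |ε-closure| = 1 + 1 + 4 = 6

6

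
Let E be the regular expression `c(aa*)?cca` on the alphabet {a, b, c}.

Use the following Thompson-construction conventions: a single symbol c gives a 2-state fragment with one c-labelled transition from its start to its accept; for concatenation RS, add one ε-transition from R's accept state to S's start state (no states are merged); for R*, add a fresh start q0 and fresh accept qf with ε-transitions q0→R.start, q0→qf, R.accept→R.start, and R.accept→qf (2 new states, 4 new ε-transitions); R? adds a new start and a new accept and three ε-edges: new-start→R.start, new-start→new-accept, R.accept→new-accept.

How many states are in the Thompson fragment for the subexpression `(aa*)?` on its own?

8

Fragment for `(aa*)?`:
Each of the 2 symbol leaves contributes a 2-state fragment.
  a* → 4 states
  aa* → 6 states
  (aa*)? → 8 states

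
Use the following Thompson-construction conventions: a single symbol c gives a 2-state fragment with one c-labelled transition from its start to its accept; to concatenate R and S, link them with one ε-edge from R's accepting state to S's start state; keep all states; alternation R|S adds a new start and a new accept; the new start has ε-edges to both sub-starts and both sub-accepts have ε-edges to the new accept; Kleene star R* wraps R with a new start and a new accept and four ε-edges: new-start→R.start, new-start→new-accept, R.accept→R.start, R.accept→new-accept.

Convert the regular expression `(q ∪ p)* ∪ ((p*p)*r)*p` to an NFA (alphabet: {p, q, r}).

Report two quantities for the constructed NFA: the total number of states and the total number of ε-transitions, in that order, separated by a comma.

By structural recursion:
Each of the 6 symbol leaves contributes 2 states and 0 ε-transitions.
  q ∪ p : 6 states, 4 ε-transitions
  (q ∪ p)* : 8 states, 8 ε-transitions
  p* : 4 states, 4 ε-transitions
  p*p : 6 states, 5 ε-transitions
  (p*p)* : 8 states, 9 ε-transitions
  (p*p)*r : 10 states, 10 ε-transitions
  ((p*p)*r)* : 12 states, 14 ε-transitions
  ((p*p)*r)*p : 14 states, 15 ε-transitions
  (q ∪ p)* ∪ ((p*p)*r)*p : 24 states, 27 ε-transitions

24, 27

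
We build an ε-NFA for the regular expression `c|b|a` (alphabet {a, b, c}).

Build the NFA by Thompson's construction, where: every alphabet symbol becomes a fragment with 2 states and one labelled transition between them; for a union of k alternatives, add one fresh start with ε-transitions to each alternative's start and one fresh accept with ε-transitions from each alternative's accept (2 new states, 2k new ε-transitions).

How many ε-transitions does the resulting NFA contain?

6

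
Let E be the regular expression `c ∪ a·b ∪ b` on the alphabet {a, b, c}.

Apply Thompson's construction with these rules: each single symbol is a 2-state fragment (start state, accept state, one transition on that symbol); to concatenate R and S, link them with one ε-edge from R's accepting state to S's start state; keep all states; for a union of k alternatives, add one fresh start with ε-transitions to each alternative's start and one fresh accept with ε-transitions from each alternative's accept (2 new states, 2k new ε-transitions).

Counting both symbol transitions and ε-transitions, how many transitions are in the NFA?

11

Per subexpression:
Each of the 4 symbol leaves contributes 1 transition (1 symbol, 0 ε).
  a·b → 3 transitions (2 symbol, 1 ε)
  c ∪ a·b ∪ b → 11 transitions (4 symbol, 7 ε)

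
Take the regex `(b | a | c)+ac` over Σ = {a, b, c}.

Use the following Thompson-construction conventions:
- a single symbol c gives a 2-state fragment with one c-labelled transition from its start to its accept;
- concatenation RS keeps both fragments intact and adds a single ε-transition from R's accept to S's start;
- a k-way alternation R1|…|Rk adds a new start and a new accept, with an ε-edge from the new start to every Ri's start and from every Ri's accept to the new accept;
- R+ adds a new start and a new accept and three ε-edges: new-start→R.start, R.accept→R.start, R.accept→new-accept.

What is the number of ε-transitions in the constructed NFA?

By structural recursion:
Each of the 5 symbol leaves contributes 0 ε-transitions.
  b | a | c → 6 ε-transitions
  (b | a | c)+ → 9 ε-transitions
  (b | a | c)+ac → 11 ε-transitions

11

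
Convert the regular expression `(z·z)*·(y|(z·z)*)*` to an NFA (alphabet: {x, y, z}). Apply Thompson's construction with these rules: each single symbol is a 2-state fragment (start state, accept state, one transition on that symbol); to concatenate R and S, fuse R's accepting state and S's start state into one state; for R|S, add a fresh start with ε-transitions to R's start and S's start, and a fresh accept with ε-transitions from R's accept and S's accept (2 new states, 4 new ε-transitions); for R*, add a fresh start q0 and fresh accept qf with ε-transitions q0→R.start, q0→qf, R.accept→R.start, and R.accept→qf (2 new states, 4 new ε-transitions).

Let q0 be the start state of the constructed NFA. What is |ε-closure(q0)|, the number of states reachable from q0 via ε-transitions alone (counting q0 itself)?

10

Let C(F) = |ε-closure(F.start)| within fragment F, and note whether F accepts ε. Symbol fragments have C = 1 and do not accept ε. Then:
  z·z → |ε-closure| equals the left operand's closure size = 1 (its accept is not ε-reachable, so the closure stops there)
  (z·z)* → the star's fresh start ε-reaches both the body's start and the fresh accept: |ε-closure| = 2 + 1 = 3
  z·z → same as the first factor's closure: |ε-closure| = 1
  (z·z)* → |ε-closure| = 1 (new start) + 1 (body) + 1 (new accept) = 3
  y|(z·z)* → |ε-closure| = 1 (new start) + (1 + 3) + 1 (new accept, since some branch ε-reaches its own accept) = 6
  (y|(z·z)*)* → new start has ε-edges to the inner start and to the new accept, so |ε-closure| = 2 + 6 = 8
  (z·z)*·(y|(z·z)*)* → the left operand accepts ε, so the closure extends into the next operand (the shared merged state is already counted); |ε-closure| = 3 + (8−1) = 10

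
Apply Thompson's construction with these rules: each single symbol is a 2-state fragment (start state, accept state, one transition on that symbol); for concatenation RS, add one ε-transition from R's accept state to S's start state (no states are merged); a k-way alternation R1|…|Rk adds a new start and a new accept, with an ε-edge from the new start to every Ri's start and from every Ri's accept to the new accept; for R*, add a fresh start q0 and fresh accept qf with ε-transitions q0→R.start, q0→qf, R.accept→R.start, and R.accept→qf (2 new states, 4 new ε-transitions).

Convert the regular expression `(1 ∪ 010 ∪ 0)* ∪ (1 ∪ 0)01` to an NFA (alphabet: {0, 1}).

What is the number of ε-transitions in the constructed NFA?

22

By structural recursion:
Each of the 9 symbol leaves contributes 0 ε-transitions.
  010 : 2 ε-transitions
  1 ∪ 010 ∪ 0 : 8 ε-transitions
  (1 ∪ 010 ∪ 0)* : 12 ε-transitions
  1 ∪ 0 : 4 ε-transitions
  (1 ∪ 0)01 : 6 ε-transitions
  (1 ∪ 010 ∪ 0)* ∪ (1 ∪ 0)01 : 22 ε-transitions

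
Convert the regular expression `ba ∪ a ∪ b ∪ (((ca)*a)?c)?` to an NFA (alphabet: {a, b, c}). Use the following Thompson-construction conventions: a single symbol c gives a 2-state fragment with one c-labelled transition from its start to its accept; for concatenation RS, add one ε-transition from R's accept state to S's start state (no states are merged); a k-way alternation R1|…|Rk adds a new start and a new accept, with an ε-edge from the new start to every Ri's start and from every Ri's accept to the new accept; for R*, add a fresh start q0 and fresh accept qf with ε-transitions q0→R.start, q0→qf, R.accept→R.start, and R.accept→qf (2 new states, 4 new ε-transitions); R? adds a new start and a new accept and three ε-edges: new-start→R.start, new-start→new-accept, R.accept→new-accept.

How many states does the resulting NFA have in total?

24

Building bottom-up:
Each of the 8 symbol leaves contributes a 2-state fragment.
  ba : 4 states
  ca : 4 states
  (ca)* : 6 states
  (ca)*a : 8 states
  ((ca)*a)? : 10 states
  ((ca)*a)?c : 12 states
  (((ca)*a)?c)? : 14 states
  ba ∪ a ∪ b ∪ (((ca)*a)?c)? : 24 states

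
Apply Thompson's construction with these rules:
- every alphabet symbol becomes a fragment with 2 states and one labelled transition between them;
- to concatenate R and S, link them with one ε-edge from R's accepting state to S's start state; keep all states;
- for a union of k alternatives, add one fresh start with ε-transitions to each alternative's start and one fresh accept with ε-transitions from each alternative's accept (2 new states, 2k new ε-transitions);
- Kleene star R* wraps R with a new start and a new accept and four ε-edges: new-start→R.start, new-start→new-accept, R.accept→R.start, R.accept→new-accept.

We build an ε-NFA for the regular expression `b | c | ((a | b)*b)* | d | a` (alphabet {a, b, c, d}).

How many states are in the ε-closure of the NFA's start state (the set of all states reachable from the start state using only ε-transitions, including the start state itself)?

Let C(F) = |ε-closure(F.start)| within fragment F, and note whether F accepts ε. Symbol fragments have C = 1 and do not accept ε. Then:
  a | b : |closure| = 1 + 1 + 1 = 3 (the new accept is not ε-reachable since no branch accepts ε)
  (a | b)* : |closure| = 1 (new start) + 3 (body) + 1 (new accept) = 5
  (a | b)*b : |closure| = 5 + 1 = 6 (closure spills across the concat boundary because the left factor accepts ε)
  ((a | b)*b)* : new start has ε-edges to the inner start and to the new accept, so |closure| = 2 + 6 = 8
  b | c | ((a | b)*b)* | d | a : new start ε-reaches every alternative's start; at least one alternative accepts ε, so the union's new accept is reached too: |closure| = 1 + 1 + 1 + 8 + 1 + 1 + 1 = 14

14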